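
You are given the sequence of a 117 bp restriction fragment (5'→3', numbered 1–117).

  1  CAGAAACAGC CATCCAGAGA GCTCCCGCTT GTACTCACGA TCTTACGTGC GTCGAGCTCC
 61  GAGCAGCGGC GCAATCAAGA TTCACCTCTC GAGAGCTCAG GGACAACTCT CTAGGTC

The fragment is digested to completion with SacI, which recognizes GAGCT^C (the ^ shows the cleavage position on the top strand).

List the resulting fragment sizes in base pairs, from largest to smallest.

SacI sites (GAGCTC) start at positions 19, 54, 93.
SacI cuts after base 5 of each site (before the last base), so after positions 23, 58, 97.
Linear molecule, 3 cuts → 4 fragments:
  1–23 → 23 bp
  24–58 → 35 bp
  59–97 → 39 bp
  98–117 → 20 bp
Sorted largest to smallest: 39, 35, 23, 20 bp.

39, 35, 23, 20 bp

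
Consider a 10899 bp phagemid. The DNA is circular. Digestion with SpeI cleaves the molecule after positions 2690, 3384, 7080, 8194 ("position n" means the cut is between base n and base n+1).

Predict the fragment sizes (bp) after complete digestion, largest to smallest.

5395, 3696, 1114, 694 bp

Circular molecule, 4 cuts → 4 fragments:
  3384 − 2690 = 694 bp
  7080 − 3384 = 3696 bp
  8194 − 7080 = 1114 bp
  wrap: 10899 − 8194 + 2690 = 5395 bp
Sorted largest to smallest: 5395, 3696, 1114, 694 bp.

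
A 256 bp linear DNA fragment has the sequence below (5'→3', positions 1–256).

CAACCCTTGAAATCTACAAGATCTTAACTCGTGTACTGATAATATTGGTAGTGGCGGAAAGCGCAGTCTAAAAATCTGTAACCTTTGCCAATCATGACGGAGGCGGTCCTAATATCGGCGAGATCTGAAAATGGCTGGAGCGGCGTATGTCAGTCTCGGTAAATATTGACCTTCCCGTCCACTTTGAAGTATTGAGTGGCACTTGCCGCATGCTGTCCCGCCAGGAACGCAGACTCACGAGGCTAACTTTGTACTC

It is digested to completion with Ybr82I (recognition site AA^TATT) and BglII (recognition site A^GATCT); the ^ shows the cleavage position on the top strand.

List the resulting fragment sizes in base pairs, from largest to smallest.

Ybr82I sites (AATATT) start at positions 41, 162.
Ybr82I cuts after base 2 of each site, so after positions 42, 163.
BglII sites (AGATCT) start at positions 19, 121.
BglII cuts after the first base of each site, so after positions 19, 121.
Combined cut positions: 19, 42, 121, 163.
Linear molecule, 4 cuts → 5 fragments:
  1–19 → 19 bp
  20–42 → 23 bp
  43–121 → 79 bp
  122–163 → 42 bp
  164–256 → 93 bp
Sorted largest to smallest: 93, 79, 42, 23, 19 bp.

93, 79, 42, 23, 19 bp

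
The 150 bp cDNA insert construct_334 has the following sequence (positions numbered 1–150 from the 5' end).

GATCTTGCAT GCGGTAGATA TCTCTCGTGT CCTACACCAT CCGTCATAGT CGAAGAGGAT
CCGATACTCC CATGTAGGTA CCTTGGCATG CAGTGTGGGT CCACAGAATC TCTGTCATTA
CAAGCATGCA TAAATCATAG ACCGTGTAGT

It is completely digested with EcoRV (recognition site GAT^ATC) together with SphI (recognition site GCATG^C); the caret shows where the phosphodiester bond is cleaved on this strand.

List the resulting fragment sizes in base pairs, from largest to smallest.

71, 38, 22, 11, 8 bp

The EcoRV site (GATATC) starts at position 17.
EcoRV cuts after base 3 of each site, so after position 19.
SphI sites (GCATGC) start at positions 7, 86, 124.
SphI cuts after base 5 of each site (before the last base), so after positions 11, 90, 128.
Combined cut positions: 11, 19, 90, 128.
Linear molecule, 4 cuts → 5 fragments:
  1–11 → 11 bp
  12–19 → 8 bp
  20–90 → 71 bp
  91–128 → 38 bp
  129–150 → 22 bp
Sorted largest to smallest: 71, 38, 22, 11, 8 bp.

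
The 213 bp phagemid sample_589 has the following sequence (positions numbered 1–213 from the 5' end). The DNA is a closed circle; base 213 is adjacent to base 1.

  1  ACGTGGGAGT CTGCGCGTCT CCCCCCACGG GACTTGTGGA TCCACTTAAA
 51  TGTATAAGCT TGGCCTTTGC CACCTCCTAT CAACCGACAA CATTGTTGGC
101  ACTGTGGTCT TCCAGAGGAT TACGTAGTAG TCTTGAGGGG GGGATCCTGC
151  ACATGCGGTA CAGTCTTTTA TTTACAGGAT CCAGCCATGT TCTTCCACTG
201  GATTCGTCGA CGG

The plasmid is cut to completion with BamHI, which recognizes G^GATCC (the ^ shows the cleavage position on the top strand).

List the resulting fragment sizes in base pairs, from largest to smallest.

104, 74, 35 bp

BamHI sites (GGATCC) start at positions 38, 142, 177.
BamHI cuts after the first base of each site, so after positions 38, 142, 177.
Circular molecule, 3 cuts → 3 fragments:
  39–142 → 104 bp
  143–177 → 35 bp
  178–213 then 1–38 → 36 + 38 = 74 bp
Sorted largest to smallest: 104, 74, 35 bp.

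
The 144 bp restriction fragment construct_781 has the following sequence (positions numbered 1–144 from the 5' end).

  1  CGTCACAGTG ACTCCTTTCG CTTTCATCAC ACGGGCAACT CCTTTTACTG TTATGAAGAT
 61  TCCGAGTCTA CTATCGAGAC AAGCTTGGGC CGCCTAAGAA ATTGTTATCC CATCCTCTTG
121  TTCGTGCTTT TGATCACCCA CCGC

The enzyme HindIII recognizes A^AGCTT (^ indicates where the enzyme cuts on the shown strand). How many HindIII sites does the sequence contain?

AAGCTT occurs starting at position 81.
HindIII cuts at 1 site.

1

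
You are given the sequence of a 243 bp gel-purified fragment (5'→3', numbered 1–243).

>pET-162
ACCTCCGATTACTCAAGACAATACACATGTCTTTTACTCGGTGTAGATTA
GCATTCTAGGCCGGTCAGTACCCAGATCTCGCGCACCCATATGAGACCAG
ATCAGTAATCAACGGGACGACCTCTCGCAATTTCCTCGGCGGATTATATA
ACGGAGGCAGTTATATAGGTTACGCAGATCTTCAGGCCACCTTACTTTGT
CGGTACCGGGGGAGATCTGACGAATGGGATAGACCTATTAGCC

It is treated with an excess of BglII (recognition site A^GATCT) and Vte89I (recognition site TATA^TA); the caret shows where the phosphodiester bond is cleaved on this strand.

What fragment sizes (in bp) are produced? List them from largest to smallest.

BglII sites (AGATCT) start at positions 74, 176, 213.
BglII cuts after the first base of each site, so after positions 74, 176, 213.
Vte89I sites (TATATA) start at positions 145, 162.
Vte89I cuts after base 4 of each site, so after positions 148, 165.
Combined cut positions: 74, 148, 165, 176, 213.
Linear molecule, 5 cuts → 6 fragments:
  1–74 → 74 bp
  75–148 → 74 bp
  149–165 → 17 bp
  166–176 → 11 bp
  177–213 → 37 bp
  214–243 → 30 bp
Sorted largest to smallest: 74, 74, 37, 30, 17, 11 bp.

74, 74, 37, 30, 17, 11 bp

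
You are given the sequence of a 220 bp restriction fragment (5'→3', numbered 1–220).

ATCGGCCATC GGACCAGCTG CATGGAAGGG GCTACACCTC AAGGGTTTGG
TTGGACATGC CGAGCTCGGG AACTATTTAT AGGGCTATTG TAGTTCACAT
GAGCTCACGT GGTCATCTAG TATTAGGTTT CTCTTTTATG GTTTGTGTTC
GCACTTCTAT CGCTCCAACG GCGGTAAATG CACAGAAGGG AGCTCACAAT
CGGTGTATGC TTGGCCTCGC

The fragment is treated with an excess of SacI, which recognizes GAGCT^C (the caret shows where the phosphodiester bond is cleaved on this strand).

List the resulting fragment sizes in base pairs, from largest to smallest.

89, 66, 39, 26 bp

SacI sites (GAGCTC) start at positions 62, 101, 190.
SacI cuts after base 5 of each site (before the last base), so after positions 66, 105, 194.
Linear molecule, 3 cuts → 4 fragments:
  1–66 → 66 bp
  67–105 → 39 bp
  106–194 → 89 bp
  195–220 → 26 bp
Sorted largest to smallest: 89, 66, 39, 26 bp.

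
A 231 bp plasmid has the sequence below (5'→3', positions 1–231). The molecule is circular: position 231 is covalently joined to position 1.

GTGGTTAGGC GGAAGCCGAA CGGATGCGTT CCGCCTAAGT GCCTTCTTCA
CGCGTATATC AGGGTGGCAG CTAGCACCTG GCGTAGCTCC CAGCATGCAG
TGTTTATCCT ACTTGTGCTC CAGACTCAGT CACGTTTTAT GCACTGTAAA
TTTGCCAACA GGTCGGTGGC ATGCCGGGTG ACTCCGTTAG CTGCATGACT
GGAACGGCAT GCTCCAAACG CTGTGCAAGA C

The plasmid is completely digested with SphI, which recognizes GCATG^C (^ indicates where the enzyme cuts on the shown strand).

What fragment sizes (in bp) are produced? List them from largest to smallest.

117, 76, 38 bp

SphI sites (GCATGC) start at positions 93, 169, 207.
SphI cuts after base 5 of each site (before the last base), so after positions 97, 173, 211.
Circular molecule, 3 cuts → 3 fragments:
  98–173 → 76 bp
  174–211 → 38 bp
  212–231 then 1–97 → 20 + 97 = 117 bp
Sorted largest to smallest: 117, 76, 38 bp.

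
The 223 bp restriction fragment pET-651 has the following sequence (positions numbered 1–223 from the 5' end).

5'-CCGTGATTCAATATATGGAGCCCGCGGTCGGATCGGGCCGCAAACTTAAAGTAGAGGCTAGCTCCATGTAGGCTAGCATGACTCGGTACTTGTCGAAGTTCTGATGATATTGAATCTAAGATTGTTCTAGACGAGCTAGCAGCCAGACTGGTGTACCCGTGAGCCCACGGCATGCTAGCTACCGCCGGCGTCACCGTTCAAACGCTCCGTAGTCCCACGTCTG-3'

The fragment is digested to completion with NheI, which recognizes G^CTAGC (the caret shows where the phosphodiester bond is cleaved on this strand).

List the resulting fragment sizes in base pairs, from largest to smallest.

NheI sites (GCTAGC) start at positions 57, 72, 135, 174.
NheI cuts after the first base of each site, so after positions 57, 72, 135, 174.
Linear molecule, 4 cuts → 5 fragments:
  1–57 → 57 bp
  58–72 → 15 bp
  73–135 → 63 bp
  136–174 → 39 bp
  175–223 → 49 bp
Sorted largest to smallest: 63, 57, 49, 39, 15 bp.

63, 57, 49, 39, 15 bp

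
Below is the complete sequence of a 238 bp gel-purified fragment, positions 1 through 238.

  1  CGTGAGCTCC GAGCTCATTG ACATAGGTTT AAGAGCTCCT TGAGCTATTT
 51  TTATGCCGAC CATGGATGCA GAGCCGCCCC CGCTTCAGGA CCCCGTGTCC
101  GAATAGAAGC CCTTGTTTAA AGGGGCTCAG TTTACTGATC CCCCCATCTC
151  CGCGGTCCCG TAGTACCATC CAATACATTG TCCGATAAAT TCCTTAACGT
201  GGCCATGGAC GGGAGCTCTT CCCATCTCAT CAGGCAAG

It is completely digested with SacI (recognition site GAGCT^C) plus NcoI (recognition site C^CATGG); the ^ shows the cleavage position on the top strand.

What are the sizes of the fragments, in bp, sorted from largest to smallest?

143, 23, 22, 21, 14, 8, 7 bp

SacI sites (GAGCTC) start at positions 4, 11, 33, 213.
SacI cuts after base 5 of each site (before the last base), so after positions 8, 15, 37, 217.
NcoI sites (CCATGG) start at positions 60, 203.
NcoI cuts after the first base of each site, so after positions 60, 203.
Combined cut positions: 8, 15, 37, 60, 203, 217.
Linear molecule, 6 cuts → 7 fragments:
  1–8 → 8 bp
  9–15 → 7 bp
  16–37 → 22 bp
  38–60 → 23 bp
  61–203 → 143 bp
  204–217 → 14 bp
  218–238 → 21 bp
Sorted largest to smallest: 143, 23, 22, 21, 14, 8, 7 bp.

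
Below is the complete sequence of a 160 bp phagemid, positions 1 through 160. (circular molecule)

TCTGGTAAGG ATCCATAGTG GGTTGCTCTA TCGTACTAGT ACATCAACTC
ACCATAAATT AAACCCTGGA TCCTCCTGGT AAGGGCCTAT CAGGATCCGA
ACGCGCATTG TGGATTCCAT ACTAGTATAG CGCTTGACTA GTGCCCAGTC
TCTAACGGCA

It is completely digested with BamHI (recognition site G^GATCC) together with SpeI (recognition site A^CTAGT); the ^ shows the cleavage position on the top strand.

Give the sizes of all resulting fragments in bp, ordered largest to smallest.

33, 32, 28, 26, 25, 16 bp

BamHI sites (GGATCC) start at positions 9, 68, 93.
BamHI cuts after the first base of each site, so after positions 9, 68, 93.
SpeI sites (ACTAGT) start at positions 35, 121, 137.
SpeI cuts after the first base of each site, so after positions 35, 121, 137.
Combined cut positions: 9, 35, 68, 93, 121, 137.
Circular molecule, 6 cuts → 6 fragments:
  10–35 → 26 bp
  36–68 → 33 bp
  69–93 → 25 bp
  94–121 → 28 bp
  122–137 → 16 bp
  138–160 then 1–9 → 23 + 9 = 32 bp
Sorted largest to smallest: 33, 32, 28, 26, 25, 16 bp.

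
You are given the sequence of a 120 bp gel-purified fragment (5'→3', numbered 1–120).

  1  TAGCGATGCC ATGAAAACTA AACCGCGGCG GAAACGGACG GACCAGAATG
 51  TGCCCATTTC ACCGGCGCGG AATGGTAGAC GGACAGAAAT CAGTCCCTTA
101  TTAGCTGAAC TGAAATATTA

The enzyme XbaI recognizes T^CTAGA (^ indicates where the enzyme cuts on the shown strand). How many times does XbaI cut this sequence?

0

No occurrence of TCTAGA is present in the sequence.
XbaI does not cut: 0 sites.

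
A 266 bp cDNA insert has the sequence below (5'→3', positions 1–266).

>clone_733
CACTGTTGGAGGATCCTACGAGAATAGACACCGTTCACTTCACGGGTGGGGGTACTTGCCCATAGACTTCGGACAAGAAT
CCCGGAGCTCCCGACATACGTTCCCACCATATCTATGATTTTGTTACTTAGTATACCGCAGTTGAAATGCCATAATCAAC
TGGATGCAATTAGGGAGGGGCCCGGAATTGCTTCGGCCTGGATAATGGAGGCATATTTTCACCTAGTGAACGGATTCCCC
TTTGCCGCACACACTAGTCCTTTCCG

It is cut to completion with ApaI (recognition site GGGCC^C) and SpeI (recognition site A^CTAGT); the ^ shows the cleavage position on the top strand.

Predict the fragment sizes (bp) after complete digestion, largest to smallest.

The ApaI site (GGGCCC) starts at position 178.
ApaI cuts after base 5 of each site (before the last base), so after position 182.
The SpeI site (ACTAGT) starts at position 253.
SpeI cuts after the first base of each site, so after position 253.
Combined cut positions: 182, 253.
Linear molecule, 2 cuts → 3 fragments:
  1–182 → 182 bp
  183–253 → 71 bp
  254–266 → 13 bp
Sorted largest to smallest: 182, 71, 13 bp.

182, 71, 13 bp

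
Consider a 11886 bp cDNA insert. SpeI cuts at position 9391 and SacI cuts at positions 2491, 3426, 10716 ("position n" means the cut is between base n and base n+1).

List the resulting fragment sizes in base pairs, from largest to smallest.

Combined cut positions (sorted): 2491, 3426, 9391, 10716.
Linear molecule, 4 cuts → 5 fragments:
  2491 − 0 = 2491 bp
  3426 − 2491 = 935 bp
  9391 − 3426 = 5965 bp
  10716 − 9391 = 1325 bp
  11886 − 10716 = 1170 bp
Sorted largest to smallest: 5965, 2491, 1325, 1170, 935 bp.

5965, 2491, 1325, 1170, 935 bp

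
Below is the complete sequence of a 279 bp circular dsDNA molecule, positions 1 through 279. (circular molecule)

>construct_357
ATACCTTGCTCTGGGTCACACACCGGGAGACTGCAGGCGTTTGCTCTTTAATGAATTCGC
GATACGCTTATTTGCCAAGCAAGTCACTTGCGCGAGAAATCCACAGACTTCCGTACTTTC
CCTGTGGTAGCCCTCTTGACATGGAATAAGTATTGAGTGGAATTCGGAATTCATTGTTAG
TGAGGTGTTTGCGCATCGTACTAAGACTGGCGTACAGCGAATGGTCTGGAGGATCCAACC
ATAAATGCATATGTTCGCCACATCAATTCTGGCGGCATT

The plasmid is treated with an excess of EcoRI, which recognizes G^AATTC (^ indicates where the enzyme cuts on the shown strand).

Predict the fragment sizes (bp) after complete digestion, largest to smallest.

165, 107, 7 bp

EcoRI sites (GAATTC) start at positions 53, 160, 167.
EcoRI cuts after the first base of each site, so after positions 53, 160, 167.
Circular molecule, 3 cuts → 3 fragments:
  54–160 → 107 bp
  161–167 → 7 bp
  168–279 then 1–53 → 112 + 53 = 165 bp
Sorted largest to smallest: 165, 107, 7 bp.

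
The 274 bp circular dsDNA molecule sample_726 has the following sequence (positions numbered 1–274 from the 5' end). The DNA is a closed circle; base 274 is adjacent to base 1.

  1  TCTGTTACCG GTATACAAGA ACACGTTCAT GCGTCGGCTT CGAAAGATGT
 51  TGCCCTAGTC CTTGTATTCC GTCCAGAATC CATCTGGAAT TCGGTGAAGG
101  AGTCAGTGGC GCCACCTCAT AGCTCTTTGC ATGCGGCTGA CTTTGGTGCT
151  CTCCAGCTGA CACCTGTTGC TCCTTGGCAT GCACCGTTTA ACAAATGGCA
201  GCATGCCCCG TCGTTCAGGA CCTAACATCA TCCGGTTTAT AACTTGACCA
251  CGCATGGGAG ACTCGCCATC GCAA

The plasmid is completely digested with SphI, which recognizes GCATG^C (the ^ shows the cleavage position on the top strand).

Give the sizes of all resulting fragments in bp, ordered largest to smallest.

202, 48, 24 bp

SphI sites (GCATGC) start at positions 129, 177, 201.
SphI cuts after base 5 of each site (before the last base), so after positions 133, 181, 205.
Circular molecule, 3 cuts → 3 fragments:
  134–181 → 48 bp
  182–205 → 24 bp
  206–274 then 1–133 → 69 + 133 = 202 bp
Sorted largest to smallest: 202, 48, 24 bp.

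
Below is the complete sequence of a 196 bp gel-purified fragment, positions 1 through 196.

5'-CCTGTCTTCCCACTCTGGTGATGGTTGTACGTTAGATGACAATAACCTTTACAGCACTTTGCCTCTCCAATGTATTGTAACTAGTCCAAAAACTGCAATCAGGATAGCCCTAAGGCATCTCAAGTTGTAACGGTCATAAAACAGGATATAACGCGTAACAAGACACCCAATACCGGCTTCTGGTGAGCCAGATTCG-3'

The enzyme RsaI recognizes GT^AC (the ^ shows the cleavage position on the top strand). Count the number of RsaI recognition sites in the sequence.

1

GTAC occurs starting at position 27.
RsaI cuts at 1 site.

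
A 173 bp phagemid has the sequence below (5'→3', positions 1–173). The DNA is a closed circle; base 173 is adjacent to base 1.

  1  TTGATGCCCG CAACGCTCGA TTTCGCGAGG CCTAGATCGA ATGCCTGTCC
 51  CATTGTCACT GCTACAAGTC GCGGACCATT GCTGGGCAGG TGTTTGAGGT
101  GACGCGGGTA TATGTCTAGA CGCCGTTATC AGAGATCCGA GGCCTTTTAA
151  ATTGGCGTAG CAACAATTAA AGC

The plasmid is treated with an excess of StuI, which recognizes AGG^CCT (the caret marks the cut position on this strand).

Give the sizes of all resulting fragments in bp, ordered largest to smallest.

StuI sites (AGGCCT) start at positions 28, 140.
StuI cuts after base 3 of each site, so after positions 30, 142.
Circular molecule, 2 cuts → 2 fragments:
  31–142 → 112 bp
  143–173 then 1–30 → 31 + 30 = 61 bp
Sorted largest to smallest: 112, 61 bp.

112, 61 bp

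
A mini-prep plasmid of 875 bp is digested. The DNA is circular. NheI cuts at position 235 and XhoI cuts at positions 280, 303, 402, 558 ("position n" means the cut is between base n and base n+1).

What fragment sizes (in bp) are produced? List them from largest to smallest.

Combined cut positions (sorted): 235, 280, 303, 402, 558.
Circular molecule, 5 cuts → 5 fragments:
  280 − 235 = 45 bp
  303 − 280 = 23 bp
  402 − 303 = 99 bp
  558 − 402 = 156 bp
  wrap: 875 − 558 + 235 = 552 bp
Sorted largest to smallest: 552, 156, 99, 45, 23 bp.

552, 156, 99, 45, 23 bp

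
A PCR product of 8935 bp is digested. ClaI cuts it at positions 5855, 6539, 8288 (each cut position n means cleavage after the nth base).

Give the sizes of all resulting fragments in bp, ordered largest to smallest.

5855, 1749, 684, 647 bp

Linear molecule, 3 cuts → 4 fragments:
  5855 − 0 = 5855 bp
  6539 − 5855 = 684 bp
  8288 − 6539 = 1749 bp
  8935 − 8288 = 647 bp
Sorted largest to smallest: 5855, 1749, 684, 647 bp.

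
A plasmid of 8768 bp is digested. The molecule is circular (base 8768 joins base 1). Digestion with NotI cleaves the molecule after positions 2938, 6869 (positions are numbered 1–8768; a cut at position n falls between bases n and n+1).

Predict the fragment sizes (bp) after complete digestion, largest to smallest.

Circular molecule, 2 cuts → 2 fragments:
  6869 − 2938 = 3931 bp
  wrap: 8768 − 6869 + 2938 = 4837 bp
Sorted largest to smallest: 4837, 3931 bp.

4837, 3931 bp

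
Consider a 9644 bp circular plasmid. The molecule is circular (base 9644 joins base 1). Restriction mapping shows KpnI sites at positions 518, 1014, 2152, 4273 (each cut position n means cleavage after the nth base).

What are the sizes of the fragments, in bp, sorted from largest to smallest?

5889, 2121, 1138, 496 bp

Circular molecule, 4 cuts → 4 fragments:
  1014 − 518 = 496 bp
  2152 − 1014 = 1138 bp
  4273 − 2152 = 2121 bp
  wrap: 9644 − 4273 + 518 = 5889 bp
Sorted largest to smallest: 5889, 2121, 1138, 496 bp.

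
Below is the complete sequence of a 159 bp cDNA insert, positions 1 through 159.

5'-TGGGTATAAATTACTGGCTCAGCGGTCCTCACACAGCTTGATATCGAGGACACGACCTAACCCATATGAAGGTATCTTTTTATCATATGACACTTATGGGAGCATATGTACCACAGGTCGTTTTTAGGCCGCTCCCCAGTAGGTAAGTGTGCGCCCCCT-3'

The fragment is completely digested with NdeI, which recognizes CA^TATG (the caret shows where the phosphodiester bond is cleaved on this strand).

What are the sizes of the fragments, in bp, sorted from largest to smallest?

NdeI sites (CATATG) start at positions 63, 84, 103.
NdeI cuts after base 2 of each site, so after positions 64, 85, 104.
Linear molecule, 3 cuts → 4 fragments:
  1–64 → 64 bp
  65–85 → 21 bp
  86–104 → 19 bp
  105–159 → 55 bp
Sorted largest to smallest: 64, 55, 21, 19 bp.

64, 55, 21, 19 bp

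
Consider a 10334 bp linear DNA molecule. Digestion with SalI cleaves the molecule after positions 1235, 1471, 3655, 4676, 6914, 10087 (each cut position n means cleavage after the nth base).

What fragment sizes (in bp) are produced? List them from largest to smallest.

3173, 2238, 2184, 1235, 1021, 247, 236 bp

Linear molecule, 6 cuts → 7 fragments:
  1235 − 0 = 1235 bp
  1471 − 1235 = 236 bp
  3655 − 1471 = 2184 bp
  4676 − 3655 = 1021 bp
  6914 − 4676 = 2238 bp
  10087 − 6914 = 3173 bp
  10334 − 10087 = 247 bp
Sorted largest to smallest: 3173, 2238, 2184, 1235, 1021, 247, 236 bp.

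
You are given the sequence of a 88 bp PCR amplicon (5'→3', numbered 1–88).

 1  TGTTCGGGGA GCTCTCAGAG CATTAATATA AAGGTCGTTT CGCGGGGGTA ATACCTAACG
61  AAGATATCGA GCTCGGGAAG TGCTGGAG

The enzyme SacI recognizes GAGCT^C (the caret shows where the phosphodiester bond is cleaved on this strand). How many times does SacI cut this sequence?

GAGCTC occurs starting at positions 9, 69.
SacI cuts at 2 sites.

2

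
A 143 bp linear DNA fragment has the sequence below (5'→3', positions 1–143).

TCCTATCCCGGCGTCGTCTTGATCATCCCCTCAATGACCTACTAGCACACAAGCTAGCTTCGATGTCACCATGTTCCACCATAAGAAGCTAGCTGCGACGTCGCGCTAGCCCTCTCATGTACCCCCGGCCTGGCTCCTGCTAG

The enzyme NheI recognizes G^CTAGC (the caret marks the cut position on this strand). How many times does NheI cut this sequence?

3

GCTAGC occurs starting at positions 53, 88, 105.
NheI cuts at 3 sites.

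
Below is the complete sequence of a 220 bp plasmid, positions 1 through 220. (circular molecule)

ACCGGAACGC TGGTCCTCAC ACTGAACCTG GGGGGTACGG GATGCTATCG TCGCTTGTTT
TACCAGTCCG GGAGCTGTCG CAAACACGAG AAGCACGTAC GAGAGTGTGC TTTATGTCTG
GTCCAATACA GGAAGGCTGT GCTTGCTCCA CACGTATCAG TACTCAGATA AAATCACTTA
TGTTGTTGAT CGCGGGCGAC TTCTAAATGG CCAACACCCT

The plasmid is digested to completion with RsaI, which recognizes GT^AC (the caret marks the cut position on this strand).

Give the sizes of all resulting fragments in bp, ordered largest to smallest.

RsaI sites (GTAC) start at positions 35, 97, 160.
RsaI cuts after base 2 of each site, so after positions 36, 98, 161.
Circular molecule, 3 cuts → 3 fragments:
  37–98 → 62 bp
  99–161 → 63 bp
  162–220 then 1–36 → 59 + 36 = 95 bp
Sorted largest to smallest: 95, 63, 62 bp.

95, 63, 62 bp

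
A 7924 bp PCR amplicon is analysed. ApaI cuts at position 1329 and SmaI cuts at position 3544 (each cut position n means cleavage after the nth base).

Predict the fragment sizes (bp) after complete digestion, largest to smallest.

4380, 2215, 1329 bp

Combined cut positions (sorted): 1329, 3544.
Linear molecule, 2 cuts → 3 fragments:
  1329 − 0 = 1329 bp
  3544 − 1329 = 2215 bp
  7924 − 3544 = 4380 bp
Sorted largest to smallest: 4380, 2215, 1329 bp.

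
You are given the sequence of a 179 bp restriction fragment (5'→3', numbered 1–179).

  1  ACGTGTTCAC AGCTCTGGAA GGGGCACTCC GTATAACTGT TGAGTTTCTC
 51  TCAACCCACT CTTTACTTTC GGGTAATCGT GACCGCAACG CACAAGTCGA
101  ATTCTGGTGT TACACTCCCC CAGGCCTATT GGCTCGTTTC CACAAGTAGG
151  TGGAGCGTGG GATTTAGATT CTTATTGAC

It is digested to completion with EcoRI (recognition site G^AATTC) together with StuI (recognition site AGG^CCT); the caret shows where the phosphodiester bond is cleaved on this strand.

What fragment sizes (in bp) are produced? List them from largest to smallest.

The EcoRI site (GAATTC) starts at position 99.
EcoRI cuts after the first base of each site, so after position 99.
The StuI site (AGGCCT) starts at position 122.
StuI cuts after base 3 of each site, so after position 124.
Combined cut positions: 99, 124.
Linear molecule, 2 cuts → 3 fragments:
  1–99 → 99 bp
  100–124 → 25 bp
  125–179 → 55 bp
Sorted largest to smallest: 99, 55, 25 bp.

99, 55, 25 bp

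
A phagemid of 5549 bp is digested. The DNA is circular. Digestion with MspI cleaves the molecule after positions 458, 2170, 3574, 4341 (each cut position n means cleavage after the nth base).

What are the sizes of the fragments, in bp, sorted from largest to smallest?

Circular molecule, 4 cuts → 4 fragments:
  2170 − 458 = 1712 bp
  3574 − 2170 = 1404 bp
  4341 − 3574 = 767 bp
  wrap: 5549 − 4341 + 458 = 1666 bp
Sorted largest to smallest: 1712, 1666, 1404, 767 bp.

1712, 1666, 1404, 767 bp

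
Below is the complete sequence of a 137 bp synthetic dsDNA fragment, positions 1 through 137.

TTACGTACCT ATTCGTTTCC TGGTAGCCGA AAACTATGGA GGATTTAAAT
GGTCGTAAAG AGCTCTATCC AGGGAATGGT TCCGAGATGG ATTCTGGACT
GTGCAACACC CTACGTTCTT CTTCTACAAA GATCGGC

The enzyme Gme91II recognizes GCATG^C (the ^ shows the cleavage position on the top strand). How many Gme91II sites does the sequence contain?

No occurrence of GCATGC is present in the sequence.
Gme91II does not cut: 0 sites.

0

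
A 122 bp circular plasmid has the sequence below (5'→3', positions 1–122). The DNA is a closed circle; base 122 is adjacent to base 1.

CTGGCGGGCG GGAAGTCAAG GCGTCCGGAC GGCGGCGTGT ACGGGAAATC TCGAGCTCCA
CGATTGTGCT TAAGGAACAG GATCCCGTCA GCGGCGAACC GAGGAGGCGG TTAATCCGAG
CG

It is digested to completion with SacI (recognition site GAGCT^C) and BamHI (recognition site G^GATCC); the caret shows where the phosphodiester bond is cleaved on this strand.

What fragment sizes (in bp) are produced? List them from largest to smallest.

The SacI site (GAGCTC) starts at position 53.
SacI cuts after base 5 of each site (before the last base), so after position 57.
The BamHI site (GGATCC) starts at position 80.
BamHI cuts after the first base of each site, so after position 80.
Combined cut positions: 57, 80.
Circular molecule, 2 cuts → 2 fragments:
  58–80 → 23 bp
  81–122 then 1–57 → 42 + 57 = 99 bp
Sorted largest to smallest: 99, 23 bp.

99, 23 bp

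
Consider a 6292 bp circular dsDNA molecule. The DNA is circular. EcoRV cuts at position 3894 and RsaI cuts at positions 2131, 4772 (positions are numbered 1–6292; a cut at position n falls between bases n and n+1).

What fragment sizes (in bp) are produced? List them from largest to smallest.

3651, 1763, 878 bp

Combined cut positions (sorted): 2131, 3894, 4772.
Circular molecule, 3 cuts → 3 fragments:
  3894 − 2131 = 1763 bp
  4772 − 3894 = 878 bp
  wrap: 6292 − 4772 + 2131 = 3651 bp
Sorted largest to smallest: 3651, 1763, 878 bp.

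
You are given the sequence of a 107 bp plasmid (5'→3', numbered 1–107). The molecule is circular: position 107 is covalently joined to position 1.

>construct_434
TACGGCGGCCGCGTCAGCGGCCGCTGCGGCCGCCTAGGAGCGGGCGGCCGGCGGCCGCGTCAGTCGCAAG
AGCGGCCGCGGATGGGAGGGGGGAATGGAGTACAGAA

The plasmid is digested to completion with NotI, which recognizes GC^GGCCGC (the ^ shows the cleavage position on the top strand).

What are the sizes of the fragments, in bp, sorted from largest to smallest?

40, 25, 21, 12, 9 bp

NotI sites (GCGGCCGC) start at positions 5, 17, 26, 51, 72.
NotI cuts after base 2 of each site, so after positions 6, 18, 27, 52, 73.
Circular molecule, 5 cuts → 5 fragments:
  7–18 → 12 bp
  19–27 → 9 bp
  28–52 → 25 bp
  53–73 → 21 bp
  74–107 then 1–6 → 34 + 6 = 40 bp
Sorted largest to smallest: 40, 25, 21, 12, 9 bp.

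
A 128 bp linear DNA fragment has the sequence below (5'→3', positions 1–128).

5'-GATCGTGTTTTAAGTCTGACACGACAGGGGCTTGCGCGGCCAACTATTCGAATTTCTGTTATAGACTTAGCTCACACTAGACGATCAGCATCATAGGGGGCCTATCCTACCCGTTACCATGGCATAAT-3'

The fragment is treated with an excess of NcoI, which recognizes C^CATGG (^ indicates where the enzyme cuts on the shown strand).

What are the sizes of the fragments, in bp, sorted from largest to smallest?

The NcoI site (CCATGG) starts at position 117.
NcoI cuts after the first base of each site, so after position 117.
Linear molecule, 1 cut → 2 fragments:
  1–117 → 117 bp
  118–128 → 11 bp
Sorted largest to smallest: 117, 11 bp.

117, 11 bp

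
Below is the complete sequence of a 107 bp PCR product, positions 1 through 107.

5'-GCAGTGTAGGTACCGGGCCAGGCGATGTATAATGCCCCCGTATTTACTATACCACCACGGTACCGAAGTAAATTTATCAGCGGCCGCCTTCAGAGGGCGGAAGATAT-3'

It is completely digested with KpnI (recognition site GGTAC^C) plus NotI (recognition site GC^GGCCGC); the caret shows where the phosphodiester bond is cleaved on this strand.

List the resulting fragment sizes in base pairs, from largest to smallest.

KpnI sites (GGTACC) start at positions 9, 59.
KpnI cuts after base 5 of each site (before the last base), so after positions 13, 63.
The NotI site (GCGGCCGC) starts at position 80.
NotI cuts after base 2 of each site, so after position 81.
Combined cut positions: 13, 63, 81.
Linear molecule, 3 cuts → 4 fragments:
  1–13 → 13 bp
  14–63 → 50 bp
  64–81 → 18 bp
  82–107 → 26 bp
Sorted largest to smallest: 50, 26, 18, 13 bp.

50, 26, 18, 13 bp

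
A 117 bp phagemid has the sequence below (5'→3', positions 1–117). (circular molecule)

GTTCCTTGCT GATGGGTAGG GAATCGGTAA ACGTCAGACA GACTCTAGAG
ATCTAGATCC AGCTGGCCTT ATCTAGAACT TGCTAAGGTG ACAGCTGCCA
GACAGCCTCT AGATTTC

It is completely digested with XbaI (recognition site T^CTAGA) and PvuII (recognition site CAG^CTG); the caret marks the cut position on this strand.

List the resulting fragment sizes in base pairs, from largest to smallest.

XbaI sites (TCTAGA) start at positions 44, 52, 72, 108.
XbaI cuts after the first base of each site, so after positions 44, 52, 72, 108.
PvuII sites (CAGCTG) start at positions 60, 92.
PvuII cuts after base 3 of each site, so after positions 62, 94.
Combined cut positions: 44, 52, 62, 72, 94, 108.
Circular molecule, 6 cuts → 6 fragments:
  45–52 → 8 bp
  53–62 → 10 bp
  63–72 → 10 bp
  73–94 → 22 bp
  95–108 → 14 bp
  109–117 then 1–44 → 9 + 44 = 53 bp
Sorted largest to smallest: 53, 22, 14, 10, 10, 8 bp.

53, 22, 14, 10, 10, 8 bp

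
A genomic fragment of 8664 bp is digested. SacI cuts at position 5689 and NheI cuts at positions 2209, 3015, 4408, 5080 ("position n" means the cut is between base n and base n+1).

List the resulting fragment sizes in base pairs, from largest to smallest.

2975, 2209, 1393, 806, 672, 609 bp

Combined cut positions (sorted): 2209, 3015, 4408, 5080, 5689.
Linear molecule, 5 cuts → 6 fragments:
  2209 − 0 = 2209 bp
  3015 − 2209 = 806 bp
  4408 − 3015 = 1393 bp
  5080 − 4408 = 672 bp
  5689 − 5080 = 609 bp
  8664 − 5689 = 2975 bp
Sorted largest to smallest: 2975, 2209, 1393, 806, 672, 609 bp.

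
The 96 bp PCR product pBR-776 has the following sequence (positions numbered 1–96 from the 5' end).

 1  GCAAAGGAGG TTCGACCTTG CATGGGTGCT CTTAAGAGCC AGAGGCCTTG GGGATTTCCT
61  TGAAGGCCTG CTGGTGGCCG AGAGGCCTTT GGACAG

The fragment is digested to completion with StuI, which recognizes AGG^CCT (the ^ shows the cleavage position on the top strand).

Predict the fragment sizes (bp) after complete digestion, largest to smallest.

StuI sites (AGGCCT) start at positions 43, 64, 83.
StuI cuts after base 3 of each site, so after positions 45, 66, 85.
Linear molecule, 3 cuts → 4 fragments:
  1–45 → 45 bp
  46–66 → 21 bp
  67–85 → 19 bp
  86–96 → 11 bp
Sorted largest to smallest: 45, 21, 19, 11 bp.

45, 21, 19, 11 bp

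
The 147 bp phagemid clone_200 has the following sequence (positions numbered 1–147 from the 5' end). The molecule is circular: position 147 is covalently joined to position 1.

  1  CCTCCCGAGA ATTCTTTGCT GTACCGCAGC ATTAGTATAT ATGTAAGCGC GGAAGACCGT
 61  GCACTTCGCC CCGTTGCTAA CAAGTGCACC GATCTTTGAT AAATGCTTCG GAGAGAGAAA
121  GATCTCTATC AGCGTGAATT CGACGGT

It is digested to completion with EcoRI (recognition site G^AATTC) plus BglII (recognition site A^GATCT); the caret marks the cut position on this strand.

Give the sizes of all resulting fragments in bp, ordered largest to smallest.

111, 20, 16 bp

EcoRI sites (GAATTC) start at positions 9, 136.
EcoRI cuts after the first base of each site, so after positions 9, 136.
The BglII site (AGATCT) starts at position 120.
BglII cuts after the first base of each site, so after position 120.
Combined cut positions: 9, 120, 136.
Circular molecule, 3 cuts → 3 fragments:
  10–120 → 111 bp
  121–136 → 16 bp
  137–147 then 1–9 → 11 + 9 = 20 bp
Sorted largest to smallest: 111, 20, 16 bp.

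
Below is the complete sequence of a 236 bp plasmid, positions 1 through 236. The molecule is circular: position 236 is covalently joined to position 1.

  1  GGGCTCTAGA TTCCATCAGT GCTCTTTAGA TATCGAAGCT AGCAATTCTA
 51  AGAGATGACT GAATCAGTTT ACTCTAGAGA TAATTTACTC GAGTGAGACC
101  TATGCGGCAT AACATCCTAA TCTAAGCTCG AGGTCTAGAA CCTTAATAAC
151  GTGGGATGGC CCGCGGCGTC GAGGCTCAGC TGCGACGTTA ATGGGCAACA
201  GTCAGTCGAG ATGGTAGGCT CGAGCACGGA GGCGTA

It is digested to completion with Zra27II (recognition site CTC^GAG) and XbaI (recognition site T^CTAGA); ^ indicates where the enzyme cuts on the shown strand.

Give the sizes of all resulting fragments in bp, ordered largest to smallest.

Zra27II sites (CTCGAG) start at positions 88, 127, 219.
Zra27II cuts after base 3 of each site, so after positions 90, 129, 221.
XbaI sites (TCTAGA) start at positions 5, 73, 134.
XbaI cuts after the first base of each site, so after positions 5, 73, 134.
Combined cut positions: 5, 73, 90, 129, 134, 221.
Circular molecule, 6 cuts → 6 fragments:
  6–73 → 68 bp
  74–90 → 17 bp
  91–129 → 39 bp
  130–134 → 5 bp
  135–221 → 87 bp
  222–236 then 1–5 → 15 + 5 = 20 bp
Sorted largest to smallest: 87, 68, 39, 20, 17, 5 bp.

87, 68, 39, 20, 17, 5 bp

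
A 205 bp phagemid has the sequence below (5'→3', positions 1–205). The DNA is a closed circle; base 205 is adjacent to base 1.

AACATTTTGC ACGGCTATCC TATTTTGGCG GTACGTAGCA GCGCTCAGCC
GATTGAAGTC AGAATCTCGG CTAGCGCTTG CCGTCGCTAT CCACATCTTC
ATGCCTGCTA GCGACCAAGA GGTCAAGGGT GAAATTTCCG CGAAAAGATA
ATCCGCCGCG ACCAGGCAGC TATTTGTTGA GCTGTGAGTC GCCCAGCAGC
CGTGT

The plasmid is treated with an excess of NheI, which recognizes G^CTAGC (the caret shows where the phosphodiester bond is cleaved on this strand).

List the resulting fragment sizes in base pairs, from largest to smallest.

NheI sites (GCTAGC) start at positions 70, 107.
NheI cuts after the first base of each site, so after positions 70, 107.
Circular molecule, 2 cuts → 2 fragments:
  71–107 → 37 bp
  108–205 then 1–70 → 98 + 70 = 168 bp
Sorted largest to smallest: 168, 37 bp.

168, 37 bp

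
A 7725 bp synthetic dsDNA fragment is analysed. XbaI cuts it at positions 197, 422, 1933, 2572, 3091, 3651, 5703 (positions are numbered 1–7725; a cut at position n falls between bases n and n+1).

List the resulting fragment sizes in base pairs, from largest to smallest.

Linear molecule, 7 cuts → 8 fragments:
  197 − 0 = 197 bp
  422 − 197 = 225 bp
  1933 − 422 = 1511 bp
  2572 − 1933 = 639 bp
  3091 − 2572 = 519 bp
  3651 − 3091 = 560 bp
  5703 − 3651 = 2052 bp
  7725 − 5703 = 2022 bp
Sorted largest to smallest: 2052, 2022, 1511, 639, 560, 519, 225, 197 bp.

2052, 2022, 1511, 639, 560, 519, 225, 197 bp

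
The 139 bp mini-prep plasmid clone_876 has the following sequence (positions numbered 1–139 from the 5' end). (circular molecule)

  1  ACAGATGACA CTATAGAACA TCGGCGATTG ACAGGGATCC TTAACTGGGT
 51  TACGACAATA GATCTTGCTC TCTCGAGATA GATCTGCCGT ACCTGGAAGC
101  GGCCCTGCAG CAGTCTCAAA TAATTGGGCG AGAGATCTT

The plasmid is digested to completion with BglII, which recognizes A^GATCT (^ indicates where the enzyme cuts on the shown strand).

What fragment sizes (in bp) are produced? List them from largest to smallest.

BglII sites (AGATCT) start at positions 60, 80, 133.
BglII cuts after the first base of each site, so after positions 60, 80, 133.
Circular molecule, 3 cuts → 3 fragments:
  61–80 → 20 bp
  81–133 → 53 bp
  134–139 then 1–60 → 6 + 60 = 66 bp
Sorted largest to smallest: 66, 53, 20 bp.

66, 53, 20 bp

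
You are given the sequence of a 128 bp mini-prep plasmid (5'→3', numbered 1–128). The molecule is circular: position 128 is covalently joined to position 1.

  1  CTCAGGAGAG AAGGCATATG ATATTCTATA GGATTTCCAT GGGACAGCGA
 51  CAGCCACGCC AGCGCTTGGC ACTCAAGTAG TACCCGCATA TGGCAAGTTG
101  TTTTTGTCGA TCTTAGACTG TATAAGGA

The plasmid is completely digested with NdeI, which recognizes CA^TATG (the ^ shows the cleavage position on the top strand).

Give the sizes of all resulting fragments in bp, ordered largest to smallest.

72, 56 bp

NdeI sites (CATATG) start at positions 15, 87.
NdeI cuts after base 2 of each site, so after positions 16, 88.
Circular molecule, 2 cuts → 2 fragments:
  17–88 → 72 bp
  89–128 then 1–16 → 40 + 16 = 56 bp
Sorted largest to smallest: 72, 56 bp.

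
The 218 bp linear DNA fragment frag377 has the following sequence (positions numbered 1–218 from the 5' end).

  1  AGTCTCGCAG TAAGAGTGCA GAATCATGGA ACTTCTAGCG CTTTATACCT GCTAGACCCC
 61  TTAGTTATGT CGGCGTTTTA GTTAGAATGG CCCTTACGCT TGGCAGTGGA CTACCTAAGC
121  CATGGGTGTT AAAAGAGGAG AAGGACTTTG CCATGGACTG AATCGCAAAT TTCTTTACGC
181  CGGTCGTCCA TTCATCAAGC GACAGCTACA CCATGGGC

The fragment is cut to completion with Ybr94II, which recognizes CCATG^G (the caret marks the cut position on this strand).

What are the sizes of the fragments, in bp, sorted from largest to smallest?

124, 60, 31, 3 bp

Ybr94II sites (CCATGG) start at positions 120, 151, 211.
Ybr94II cuts after base 5 of each site (before the last base), so after positions 124, 155, 215.
Linear molecule, 3 cuts → 4 fragments:
  1–124 → 124 bp
  125–155 → 31 bp
  156–215 → 60 bp
  216–218 → 3 bp
Sorted largest to smallest: 124, 60, 31, 3 bp.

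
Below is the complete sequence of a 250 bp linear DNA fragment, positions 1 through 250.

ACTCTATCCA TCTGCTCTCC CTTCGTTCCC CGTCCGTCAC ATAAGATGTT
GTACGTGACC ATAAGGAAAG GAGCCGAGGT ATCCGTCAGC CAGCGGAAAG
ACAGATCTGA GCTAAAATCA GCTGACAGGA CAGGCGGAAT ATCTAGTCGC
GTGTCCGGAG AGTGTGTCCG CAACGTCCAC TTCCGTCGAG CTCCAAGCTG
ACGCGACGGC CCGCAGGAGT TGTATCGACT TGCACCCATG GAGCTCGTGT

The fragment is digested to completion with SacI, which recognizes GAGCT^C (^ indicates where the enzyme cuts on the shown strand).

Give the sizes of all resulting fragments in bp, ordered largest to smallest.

192, 53, 5 bp

SacI sites (GAGCTC) start at positions 188, 241.
SacI cuts after base 5 of each site (before the last base), so after positions 192, 245.
Linear molecule, 2 cuts → 3 fragments:
  1–192 → 192 bp
  193–245 → 53 bp
  246–250 → 5 bp
Sorted largest to smallest: 192, 53, 5 bp.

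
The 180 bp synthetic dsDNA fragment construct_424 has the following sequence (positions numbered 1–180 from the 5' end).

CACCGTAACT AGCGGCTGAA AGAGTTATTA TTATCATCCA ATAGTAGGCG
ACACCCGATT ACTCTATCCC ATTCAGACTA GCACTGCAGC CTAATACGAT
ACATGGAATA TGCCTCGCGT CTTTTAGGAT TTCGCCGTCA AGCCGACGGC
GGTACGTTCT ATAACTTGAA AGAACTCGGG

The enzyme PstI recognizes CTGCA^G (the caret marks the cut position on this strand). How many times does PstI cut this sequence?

CTGCAG occurs starting at position 84.
PstI cuts at 1 site.

1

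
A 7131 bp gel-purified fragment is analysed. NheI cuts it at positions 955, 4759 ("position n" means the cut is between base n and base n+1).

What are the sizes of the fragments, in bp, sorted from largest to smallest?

Linear molecule, 2 cuts → 3 fragments:
  955 − 0 = 955 bp
  4759 − 955 = 3804 bp
  7131 − 4759 = 2372 bp
Sorted largest to smallest: 3804, 2372, 955 bp.

3804, 2372, 955 bp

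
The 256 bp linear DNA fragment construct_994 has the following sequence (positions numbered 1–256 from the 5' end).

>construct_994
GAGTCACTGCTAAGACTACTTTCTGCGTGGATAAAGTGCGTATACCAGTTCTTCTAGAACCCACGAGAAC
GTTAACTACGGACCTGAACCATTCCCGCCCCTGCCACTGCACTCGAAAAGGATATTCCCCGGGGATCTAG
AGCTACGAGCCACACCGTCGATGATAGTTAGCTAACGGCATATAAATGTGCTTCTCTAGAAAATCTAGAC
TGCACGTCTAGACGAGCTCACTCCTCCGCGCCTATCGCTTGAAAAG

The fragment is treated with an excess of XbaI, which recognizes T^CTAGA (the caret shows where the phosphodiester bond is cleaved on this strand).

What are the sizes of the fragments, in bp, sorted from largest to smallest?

83, 59, 53, 39, 13, 9 bp

XbaI sites (TCTAGA) start at positions 53, 136, 195, 204, 217.
XbaI cuts after the first base of each site, so after positions 53, 136, 195, 204, 217.
Linear molecule, 5 cuts → 6 fragments:
  1–53 → 53 bp
  54–136 → 83 bp
  137–195 → 59 bp
  196–204 → 9 bp
  205–217 → 13 bp
  218–256 → 39 bp
Sorted largest to smallest: 83, 59, 53, 39, 13, 9 bp.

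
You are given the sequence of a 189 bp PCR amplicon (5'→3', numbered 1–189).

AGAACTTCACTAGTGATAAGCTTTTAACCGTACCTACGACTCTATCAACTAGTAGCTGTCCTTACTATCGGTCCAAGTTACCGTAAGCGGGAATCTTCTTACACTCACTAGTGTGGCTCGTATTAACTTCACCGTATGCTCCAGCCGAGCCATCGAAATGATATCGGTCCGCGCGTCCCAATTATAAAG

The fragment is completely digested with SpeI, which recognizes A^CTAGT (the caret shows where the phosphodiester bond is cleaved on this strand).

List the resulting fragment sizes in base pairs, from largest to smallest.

SpeI sites (ACTAGT) start at positions 9, 48, 107.
SpeI cuts after the first base of each site, so after positions 9, 48, 107.
Linear molecule, 3 cuts → 4 fragments:
  1–9 → 9 bp
  10–48 → 39 bp
  49–107 → 59 bp
  108–189 → 82 bp
Sorted largest to smallest: 82, 59, 39, 9 bp.

82, 59, 39, 9 bp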